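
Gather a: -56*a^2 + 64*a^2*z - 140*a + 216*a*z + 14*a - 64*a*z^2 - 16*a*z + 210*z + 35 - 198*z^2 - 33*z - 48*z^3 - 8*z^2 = a^2*(64*z - 56) + a*(-64*z^2 + 200*z - 126) - 48*z^3 - 206*z^2 + 177*z + 35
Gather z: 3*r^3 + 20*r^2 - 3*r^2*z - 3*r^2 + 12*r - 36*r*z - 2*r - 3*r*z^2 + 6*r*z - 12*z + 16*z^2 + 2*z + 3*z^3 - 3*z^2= 3*r^3 + 17*r^2 + 10*r + 3*z^3 + z^2*(13 - 3*r) + z*(-3*r^2 - 30*r - 10)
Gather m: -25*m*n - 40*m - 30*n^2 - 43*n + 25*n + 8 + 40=m*(-25*n - 40) - 30*n^2 - 18*n + 48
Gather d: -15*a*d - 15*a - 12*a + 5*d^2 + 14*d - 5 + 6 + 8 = -27*a + 5*d^2 + d*(14 - 15*a) + 9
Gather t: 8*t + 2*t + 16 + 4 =10*t + 20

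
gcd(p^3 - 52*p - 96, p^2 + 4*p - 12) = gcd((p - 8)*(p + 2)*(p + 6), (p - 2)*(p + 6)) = p + 6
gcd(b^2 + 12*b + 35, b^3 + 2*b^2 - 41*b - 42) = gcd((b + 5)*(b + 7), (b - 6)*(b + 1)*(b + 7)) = b + 7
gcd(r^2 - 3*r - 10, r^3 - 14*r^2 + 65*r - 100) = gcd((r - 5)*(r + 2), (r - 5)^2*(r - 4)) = r - 5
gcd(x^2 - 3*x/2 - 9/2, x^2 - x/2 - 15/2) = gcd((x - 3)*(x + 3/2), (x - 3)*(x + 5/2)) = x - 3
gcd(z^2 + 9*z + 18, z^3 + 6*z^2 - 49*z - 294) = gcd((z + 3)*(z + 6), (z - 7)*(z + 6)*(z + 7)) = z + 6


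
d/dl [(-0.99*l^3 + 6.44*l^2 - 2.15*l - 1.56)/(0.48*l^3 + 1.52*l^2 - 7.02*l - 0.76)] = (2.22044604925031e-16*l^5 - 4.596*l^4 + 15.9636*l^3 - 37.4372*l^2 - 5.0464*l - 9.3172)/(0.2304*l^6 + 1.4592*l^5 - 4.4288*l^4 - 22.0704*l^3 + 46.97*l^2 + 10.6704*l + 0.5776)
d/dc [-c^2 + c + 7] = 1 - 2*c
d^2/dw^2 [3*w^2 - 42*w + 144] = 6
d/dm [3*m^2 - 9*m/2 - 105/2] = 6*m - 9/2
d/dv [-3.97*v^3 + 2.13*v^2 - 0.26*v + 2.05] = -11.91*v^2 + 4.26*v - 0.26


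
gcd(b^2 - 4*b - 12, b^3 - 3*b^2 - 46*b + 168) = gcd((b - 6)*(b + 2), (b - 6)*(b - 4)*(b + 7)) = b - 6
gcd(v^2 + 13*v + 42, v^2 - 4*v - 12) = 1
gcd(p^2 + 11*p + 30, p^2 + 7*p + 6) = p + 6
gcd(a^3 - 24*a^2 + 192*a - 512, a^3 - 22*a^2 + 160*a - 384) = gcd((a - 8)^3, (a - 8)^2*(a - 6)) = a^2 - 16*a + 64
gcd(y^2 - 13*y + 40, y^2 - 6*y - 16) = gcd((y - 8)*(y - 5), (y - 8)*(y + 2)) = y - 8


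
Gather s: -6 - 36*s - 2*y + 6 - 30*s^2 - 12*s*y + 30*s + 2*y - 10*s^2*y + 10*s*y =s^2*(-10*y - 30) + s*(-2*y - 6)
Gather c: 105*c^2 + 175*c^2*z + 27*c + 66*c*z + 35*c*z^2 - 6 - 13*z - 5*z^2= c^2*(175*z + 105) + c*(35*z^2 + 66*z + 27) - 5*z^2 - 13*z - 6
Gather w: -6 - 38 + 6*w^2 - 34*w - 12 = 6*w^2 - 34*w - 56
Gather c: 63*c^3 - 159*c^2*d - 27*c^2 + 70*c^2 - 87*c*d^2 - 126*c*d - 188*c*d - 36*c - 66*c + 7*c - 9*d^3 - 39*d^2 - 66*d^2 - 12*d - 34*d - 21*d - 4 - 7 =63*c^3 + c^2*(43 - 159*d) + c*(-87*d^2 - 314*d - 95) - 9*d^3 - 105*d^2 - 67*d - 11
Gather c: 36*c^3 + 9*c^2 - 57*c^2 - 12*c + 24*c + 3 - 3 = 36*c^3 - 48*c^2 + 12*c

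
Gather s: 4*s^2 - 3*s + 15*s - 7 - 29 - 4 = 4*s^2 + 12*s - 40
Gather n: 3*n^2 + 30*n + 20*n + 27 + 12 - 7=3*n^2 + 50*n + 32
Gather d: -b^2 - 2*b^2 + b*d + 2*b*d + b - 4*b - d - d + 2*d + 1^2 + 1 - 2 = -3*b^2 + 3*b*d - 3*b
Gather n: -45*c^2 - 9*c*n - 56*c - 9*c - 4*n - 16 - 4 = -45*c^2 - 65*c + n*(-9*c - 4) - 20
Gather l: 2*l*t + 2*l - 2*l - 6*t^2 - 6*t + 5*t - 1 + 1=2*l*t - 6*t^2 - t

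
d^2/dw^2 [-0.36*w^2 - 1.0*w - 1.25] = -0.720000000000000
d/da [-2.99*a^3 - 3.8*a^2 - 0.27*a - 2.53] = -8.97*a^2 - 7.6*a - 0.27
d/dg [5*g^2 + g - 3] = 10*g + 1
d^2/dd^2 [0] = 0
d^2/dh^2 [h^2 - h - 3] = 2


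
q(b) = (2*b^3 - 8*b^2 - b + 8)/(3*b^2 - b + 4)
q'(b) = (1 - 6*b)*(2*b^3 - 8*b^2 - b + 8)/(3*b^2 - b + 4)^2 + (6*b^2 - 16*b - 1)/(3*b^2 - b + 4) = (6*b^4 - 4*b^3 + 35*b^2 - 112*b + 4)/(9*b^4 - 6*b^3 + 25*b^2 - 8*b + 16)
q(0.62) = 1.05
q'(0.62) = -2.53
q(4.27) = 0.25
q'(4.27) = 0.62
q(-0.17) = 1.86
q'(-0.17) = 1.33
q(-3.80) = -4.18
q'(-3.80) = 0.92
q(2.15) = -0.72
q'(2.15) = 0.05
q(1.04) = 0.09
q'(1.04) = -1.87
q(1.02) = 0.13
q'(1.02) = -1.92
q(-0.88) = 0.18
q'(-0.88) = 2.62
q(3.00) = -0.46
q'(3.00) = 0.46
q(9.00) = 3.40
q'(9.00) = 0.68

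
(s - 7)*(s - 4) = s^2 - 11*s + 28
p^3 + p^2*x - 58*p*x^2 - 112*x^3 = (p - 8*x)*(p + 2*x)*(p + 7*x)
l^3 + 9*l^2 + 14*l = l*(l + 2)*(l + 7)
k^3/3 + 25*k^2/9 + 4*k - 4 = (k/3 + 1)*(k - 2/3)*(k + 6)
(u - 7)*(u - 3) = u^2 - 10*u + 21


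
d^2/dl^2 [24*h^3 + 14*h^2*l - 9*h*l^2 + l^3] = -18*h + 6*l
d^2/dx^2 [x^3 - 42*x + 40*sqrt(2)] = 6*x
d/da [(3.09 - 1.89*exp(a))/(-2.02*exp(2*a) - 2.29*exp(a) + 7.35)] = (-3.8178*exp(2*a) + 12.4836*exp(a) - 6.8154)*exp(a)/(4.0804*exp(4*a) + 9.2516*exp(3*a) - 24.4499*exp(2*a) - 33.663*exp(a) + 54.0225)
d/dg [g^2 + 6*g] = 2*g + 6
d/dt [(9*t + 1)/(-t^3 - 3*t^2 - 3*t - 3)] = 6*(3*t^3 + 5*t^2 + t - 4)/(t^6 + 6*t^5 + 15*t^4 + 24*t^3 + 27*t^2 + 18*t + 9)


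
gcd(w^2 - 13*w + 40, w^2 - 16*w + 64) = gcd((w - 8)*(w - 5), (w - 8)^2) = w - 8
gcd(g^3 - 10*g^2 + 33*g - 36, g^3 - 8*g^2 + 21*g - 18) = g^2 - 6*g + 9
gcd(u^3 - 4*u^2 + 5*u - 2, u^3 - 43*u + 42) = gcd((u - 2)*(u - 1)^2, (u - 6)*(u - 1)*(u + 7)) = u - 1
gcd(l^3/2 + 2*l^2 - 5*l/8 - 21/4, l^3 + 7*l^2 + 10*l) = l + 2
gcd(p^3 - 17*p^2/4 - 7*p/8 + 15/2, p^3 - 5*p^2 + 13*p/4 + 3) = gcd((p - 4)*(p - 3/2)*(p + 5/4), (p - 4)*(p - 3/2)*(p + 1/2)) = p^2 - 11*p/2 + 6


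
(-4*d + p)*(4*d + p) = -16*d^2 + p^2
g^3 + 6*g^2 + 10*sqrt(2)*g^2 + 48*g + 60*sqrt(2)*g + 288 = (g + 6)*(g + 4*sqrt(2))*(g + 6*sqrt(2))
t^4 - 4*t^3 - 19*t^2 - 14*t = t*(t - 7)*(t + 1)*(t + 2)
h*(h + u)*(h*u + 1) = h^3*u + h^2*u^2 + h^2 + h*u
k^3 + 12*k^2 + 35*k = k*(k + 5)*(k + 7)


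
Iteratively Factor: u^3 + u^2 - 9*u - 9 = (u - 3)*(u^2 + 4*u + 3) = (u - 3)*(u + 1)*(u + 3)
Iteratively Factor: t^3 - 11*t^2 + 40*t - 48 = (t - 4)*(t^2 - 7*t + 12) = (t - 4)*(t - 3)*(t - 4)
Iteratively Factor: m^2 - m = (m)*(m - 1)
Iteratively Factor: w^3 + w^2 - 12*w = (w)*(w^2 + w - 12) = w*(w - 3)*(w + 4)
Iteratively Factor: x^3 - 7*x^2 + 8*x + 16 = (x + 1)*(x^2 - 8*x + 16) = (x - 4)*(x + 1)*(x - 4)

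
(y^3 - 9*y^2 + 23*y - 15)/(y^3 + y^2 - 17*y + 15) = (y - 5)/(y + 5)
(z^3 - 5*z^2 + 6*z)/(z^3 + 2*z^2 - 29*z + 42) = z/(z + 7)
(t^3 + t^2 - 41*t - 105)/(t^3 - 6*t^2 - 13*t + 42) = (t + 5)/(t - 2)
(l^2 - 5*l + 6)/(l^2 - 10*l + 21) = (l - 2)/(l - 7)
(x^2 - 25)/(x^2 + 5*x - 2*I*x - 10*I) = (x - 5)/(x - 2*I)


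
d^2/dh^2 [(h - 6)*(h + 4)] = 2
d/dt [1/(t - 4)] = -1/(t - 4)^2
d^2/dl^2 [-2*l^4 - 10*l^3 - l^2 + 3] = -24*l^2 - 60*l - 2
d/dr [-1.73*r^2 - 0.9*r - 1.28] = -3.46*r - 0.9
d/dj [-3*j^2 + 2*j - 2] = 2 - 6*j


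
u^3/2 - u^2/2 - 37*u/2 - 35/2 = (u/2 + 1/2)*(u - 7)*(u + 5)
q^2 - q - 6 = (q - 3)*(q + 2)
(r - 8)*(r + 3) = r^2 - 5*r - 24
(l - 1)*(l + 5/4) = l^2 + l/4 - 5/4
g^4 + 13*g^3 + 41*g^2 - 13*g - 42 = (g - 1)*(g + 1)*(g + 6)*(g + 7)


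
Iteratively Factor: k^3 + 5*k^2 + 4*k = (k + 4)*(k^2 + k) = (k + 1)*(k + 4)*(k)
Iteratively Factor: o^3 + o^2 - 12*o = (o + 4)*(o^2 - 3*o) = (o - 3)*(o + 4)*(o)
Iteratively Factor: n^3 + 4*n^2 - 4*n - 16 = (n + 2)*(n^2 + 2*n - 8) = (n - 2)*(n + 2)*(n + 4)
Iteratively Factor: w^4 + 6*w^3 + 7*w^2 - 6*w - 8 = (w + 4)*(w^3 + 2*w^2 - w - 2) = (w + 1)*(w + 4)*(w^2 + w - 2) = (w + 1)*(w + 2)*(w + 4)*(w - 1)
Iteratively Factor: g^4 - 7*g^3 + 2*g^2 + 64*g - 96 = (g - 4)*(g^3 - 3*g^2 - 10*g + 24) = (g - 4)^2*(g^2 + g - 6) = (g - 4)^2*(g + 3)*(g - 2)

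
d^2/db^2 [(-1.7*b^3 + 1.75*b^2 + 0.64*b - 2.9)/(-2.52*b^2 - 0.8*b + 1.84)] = (1.4210854715202e-14*b^5 + 16.868608*b^3 + 46.79616*b^2 + 51.806208*b + 16.87168)/(16.003008*b^6 + 15.24096*b^5 - 30.215808*b^4 - 21.74464*b^3 + 22.062336*b^2 + 8.12544*b - 6.229504)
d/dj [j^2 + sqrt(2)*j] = 2*j + sqrt(2)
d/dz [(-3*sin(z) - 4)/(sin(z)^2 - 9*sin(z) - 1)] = (8*sin(z) - 3*cos(z)^2 - 30)*cos(z)/(9*sin(z) + cos(z)^2)^2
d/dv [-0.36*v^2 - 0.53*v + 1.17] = -0.72*v - 0.53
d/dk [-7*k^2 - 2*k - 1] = -14*k - 2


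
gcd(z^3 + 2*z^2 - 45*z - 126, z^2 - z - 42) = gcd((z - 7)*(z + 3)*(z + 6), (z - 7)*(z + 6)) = z^2 - z - 42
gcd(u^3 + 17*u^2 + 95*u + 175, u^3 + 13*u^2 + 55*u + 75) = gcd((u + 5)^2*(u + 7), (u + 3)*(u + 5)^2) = u^2 + 10*u + 25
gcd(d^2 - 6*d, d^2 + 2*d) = d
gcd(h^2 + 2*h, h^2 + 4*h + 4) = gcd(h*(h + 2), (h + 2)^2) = h + 2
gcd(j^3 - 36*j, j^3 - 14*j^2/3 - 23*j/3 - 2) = j - 6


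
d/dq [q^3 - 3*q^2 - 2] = 3*q*(q - 2)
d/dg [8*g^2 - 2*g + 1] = 16*g - 2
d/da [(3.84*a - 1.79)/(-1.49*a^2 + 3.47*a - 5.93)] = (5.7216*a^2 - 5.3342*a - 16.5599)/(2.2201*a^4 - 10.3406*a^3 + 29.7123*a^2 - 41.1542*a + 35.1649)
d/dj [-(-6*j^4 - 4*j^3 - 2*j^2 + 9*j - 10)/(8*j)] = 9*j^2/4 + j + 1/4 - 5/(4*j^2)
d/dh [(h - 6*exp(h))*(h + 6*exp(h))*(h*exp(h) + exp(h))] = (h^3 + 4*h^2 - 108*h*exp(2*h) + 2*h - 144*exp(2*h))*exp(h)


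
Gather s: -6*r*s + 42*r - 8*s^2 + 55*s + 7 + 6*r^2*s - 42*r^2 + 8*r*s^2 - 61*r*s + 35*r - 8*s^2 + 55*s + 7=-42*r^2 + 77*r + s^2*(8*r - 16) + s*(6*r^2 - 67*r + 110) + 14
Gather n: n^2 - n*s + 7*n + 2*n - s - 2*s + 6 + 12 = n^2 + n*(9 - s) - 3*s + 18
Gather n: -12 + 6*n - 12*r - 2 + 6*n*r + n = n*(6*r + 7) - 12*r - 14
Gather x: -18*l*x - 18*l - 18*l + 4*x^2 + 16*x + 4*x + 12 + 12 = -36*l + 4*x^2 + x*(20 - 18*l) + 24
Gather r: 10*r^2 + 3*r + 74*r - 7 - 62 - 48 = 10*r^2 + 77*r - 117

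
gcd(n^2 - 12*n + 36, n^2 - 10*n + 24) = n - 6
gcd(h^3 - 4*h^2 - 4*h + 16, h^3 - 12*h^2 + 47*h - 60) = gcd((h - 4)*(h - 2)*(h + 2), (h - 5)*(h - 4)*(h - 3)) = h - 4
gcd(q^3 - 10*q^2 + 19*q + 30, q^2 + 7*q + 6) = q + 1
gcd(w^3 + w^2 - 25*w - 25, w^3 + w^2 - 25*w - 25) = w^3 + w^2 - 25*w - 25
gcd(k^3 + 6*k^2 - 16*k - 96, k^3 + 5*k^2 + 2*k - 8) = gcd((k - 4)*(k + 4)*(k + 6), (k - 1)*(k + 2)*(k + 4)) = k + 4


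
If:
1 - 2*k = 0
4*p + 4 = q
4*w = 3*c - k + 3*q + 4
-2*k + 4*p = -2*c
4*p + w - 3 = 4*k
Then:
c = 5/22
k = 1/2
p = 3/22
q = 50/11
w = 49/11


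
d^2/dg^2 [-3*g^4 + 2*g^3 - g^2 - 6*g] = -36*g^2 + 12*g - 2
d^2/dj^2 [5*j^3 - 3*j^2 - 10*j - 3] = 30*j - 6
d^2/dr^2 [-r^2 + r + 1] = -2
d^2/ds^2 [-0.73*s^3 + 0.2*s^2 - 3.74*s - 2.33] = 0.4 - 4.38*s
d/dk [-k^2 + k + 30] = 1 - 2*k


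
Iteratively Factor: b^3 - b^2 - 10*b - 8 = (b - 4)*(b^2 + 3*b + 2) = (b - 4)*(b + 2)*(b + 1)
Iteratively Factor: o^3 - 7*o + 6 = (o + 3)*(o^2 - 3*o + 2) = (o - 1)*(o + 3)*(o - 2)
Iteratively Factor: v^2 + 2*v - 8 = (v - 2)*(v + 4)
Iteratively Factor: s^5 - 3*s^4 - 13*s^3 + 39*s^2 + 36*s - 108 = (s + 2)*(s^4 - 5*s^3 - 3*s^2 + 45*s - 54) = (s - 3)*(s + 2)*(s^3 - 2*s^2 - 9*s + 18) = (s - 3)*(s - 2)*(s + 2)*(s^2 - 9) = (s - 3)*(s - 2)*(s + 2)*(s + 3)*(s - 3)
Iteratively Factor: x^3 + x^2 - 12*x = (x)*(x^2 + x - 12) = x*(x + 4)*(x - 3)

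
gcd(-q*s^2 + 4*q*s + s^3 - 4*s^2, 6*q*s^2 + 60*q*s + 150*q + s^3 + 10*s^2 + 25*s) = 1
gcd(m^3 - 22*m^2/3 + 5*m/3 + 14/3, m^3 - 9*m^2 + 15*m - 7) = m^2 - 8*m + 7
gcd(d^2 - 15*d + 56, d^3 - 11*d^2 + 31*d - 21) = d - 7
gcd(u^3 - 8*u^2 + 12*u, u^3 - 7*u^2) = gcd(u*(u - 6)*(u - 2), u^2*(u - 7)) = u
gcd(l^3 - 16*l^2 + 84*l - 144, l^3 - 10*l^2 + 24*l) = l^2 - 10*l + 24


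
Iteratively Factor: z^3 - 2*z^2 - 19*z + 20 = (z + 4)*(z^2 - 6*z + 5) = (z - 1)*(z + 4)*(z - 5)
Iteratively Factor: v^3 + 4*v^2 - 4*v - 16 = (v + 4)*(v^2 - 4) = (v + 2)*(v + 4)*(v - 2)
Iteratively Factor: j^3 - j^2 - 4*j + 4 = (j + 2)*(j^2 - 3*j + 2) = (j - 2)*(j + 2)*(j - 1)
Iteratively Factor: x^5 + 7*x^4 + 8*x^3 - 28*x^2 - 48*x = (x - 2)*(x^4 + 9*x^3 + 26*x^2 + 24*x) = (x - 2)*(x + 4)*(x^3 + 5*x^2 + 6*x) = x*(x - 2)*(x + 4)*(x^2 + 5*x + 6) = x*(x - 2)*(x + 3)*(x + 4)*(x + 2)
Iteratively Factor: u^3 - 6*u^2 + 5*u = (u - 1)*(u^2 - 5*u) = u*(u - 1)*(u - 5)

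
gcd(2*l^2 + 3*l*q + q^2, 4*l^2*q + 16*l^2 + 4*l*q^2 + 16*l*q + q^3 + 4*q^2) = 2*l + q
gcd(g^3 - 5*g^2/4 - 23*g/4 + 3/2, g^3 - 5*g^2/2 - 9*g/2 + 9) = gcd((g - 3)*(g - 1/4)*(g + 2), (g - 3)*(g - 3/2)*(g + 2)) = g^2 - g - 6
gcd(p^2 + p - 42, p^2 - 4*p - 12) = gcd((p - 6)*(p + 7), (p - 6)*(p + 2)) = p - 6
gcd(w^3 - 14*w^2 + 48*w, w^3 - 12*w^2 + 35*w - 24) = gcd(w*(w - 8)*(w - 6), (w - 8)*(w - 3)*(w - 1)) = w - 8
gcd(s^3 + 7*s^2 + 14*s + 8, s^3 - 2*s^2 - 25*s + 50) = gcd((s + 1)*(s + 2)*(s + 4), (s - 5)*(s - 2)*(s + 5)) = 1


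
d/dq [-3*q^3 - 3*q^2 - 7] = 3*q*(-3*q - 2)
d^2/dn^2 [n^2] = 2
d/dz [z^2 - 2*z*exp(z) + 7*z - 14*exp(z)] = -2*z*exp(z) + 2*z - 16*exp(z) + 7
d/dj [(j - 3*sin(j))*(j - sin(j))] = -4*j*cos(j) + 2*j - 4*sin(j) + 3*sin(2*j)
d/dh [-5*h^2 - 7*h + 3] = -10*h - 7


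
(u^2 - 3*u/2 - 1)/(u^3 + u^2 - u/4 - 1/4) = 2*(u - 2)/(2*u^2 + u - 1)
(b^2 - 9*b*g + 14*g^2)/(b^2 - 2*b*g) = (b - 7*g)/b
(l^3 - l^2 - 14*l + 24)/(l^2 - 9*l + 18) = (l^2 + 2*l - 8)/(l - 6)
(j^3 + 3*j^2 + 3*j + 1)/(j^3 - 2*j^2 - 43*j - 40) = (j^2 + 2*j + 1)/(j^2 - 3*j - 40)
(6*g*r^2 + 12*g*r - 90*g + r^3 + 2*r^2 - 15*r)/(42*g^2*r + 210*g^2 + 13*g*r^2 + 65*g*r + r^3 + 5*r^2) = (r - 3)/(7*g + r)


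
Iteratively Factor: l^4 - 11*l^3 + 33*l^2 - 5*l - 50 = (l - 5)*(l^3 - 6*l^2 + 3*l + 10) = (l - 5)*(l - 2)*(l^2 - 4*l - 5) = (l - 5)^2*(l - 2)*(l + 1)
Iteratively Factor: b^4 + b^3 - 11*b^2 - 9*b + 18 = (b + 2)*(b^3 - b^2 - 9*b + 9) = (b + 2)*(b + 3)*(b^2 - 4*b + 3) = (b - 1)*(b + 2)*(b + 3)*(b - 3)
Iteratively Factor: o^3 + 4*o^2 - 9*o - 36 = (o + 3)*(o^2 + o - 12) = (o + 3)*(o + 4)*(o - 3)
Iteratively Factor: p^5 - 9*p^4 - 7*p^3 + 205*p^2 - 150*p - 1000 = (p - 5)*(p^4 - 4*p^3 - 27*p^2 + 70*p + 200) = (p - 5)*(p + 4)*(p^3 - 8*p^2 + 5*p + 50) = (p - 5)*(p + 2)*(p + 4)*(p^2 - 10*p + 25) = (p - 5)^2*(p + 2)*(p + 4)*(p - 5)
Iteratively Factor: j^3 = (j)*(j^2) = j^2*(j)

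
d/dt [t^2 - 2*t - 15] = 2*t - 2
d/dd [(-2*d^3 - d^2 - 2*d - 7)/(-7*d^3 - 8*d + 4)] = (-7*d^4 + 4*d^3 - 163*d^2 - 8*d - 64)/(49*d^6 + 112*d^4 - 56*d^3 + 64*d^2 - 64*d + 16)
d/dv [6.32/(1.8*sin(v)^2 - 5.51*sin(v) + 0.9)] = (34.8232 - 22.752*sin(v))*cos(v)/(1.8*sin(v)^2 - 5.51*sin(v) + 0.9)^2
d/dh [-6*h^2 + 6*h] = 6 - 12*h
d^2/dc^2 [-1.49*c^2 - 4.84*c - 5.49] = -2.98000000000000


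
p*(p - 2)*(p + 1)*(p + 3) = p^4 + 2*p^3 - 5*p^2 - 6*p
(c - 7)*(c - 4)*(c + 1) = c^3 - 10*c^2 + 17*c + 28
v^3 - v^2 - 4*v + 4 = (v - 2)*(v - 1)*(v + 2)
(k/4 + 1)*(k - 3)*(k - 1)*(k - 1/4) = k^4/4 - k^3/16 - 13*k^2/4 + 61*k/16 - 3/4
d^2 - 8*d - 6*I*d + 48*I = (d - 8)*(d - 6*I)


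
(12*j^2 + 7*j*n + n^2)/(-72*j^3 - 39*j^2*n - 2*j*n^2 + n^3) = (-4*j - n)/(24*j^2 + 5*j*n - n^2)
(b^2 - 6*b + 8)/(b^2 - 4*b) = (b - 2)/b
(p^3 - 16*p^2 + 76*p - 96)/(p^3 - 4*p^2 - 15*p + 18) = (p^2 - 10*p + 16)/(p^2 + 2*p - 3)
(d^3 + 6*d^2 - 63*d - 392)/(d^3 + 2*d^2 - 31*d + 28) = (d^2 - d - 56)/(d^2 - 5*d + 4)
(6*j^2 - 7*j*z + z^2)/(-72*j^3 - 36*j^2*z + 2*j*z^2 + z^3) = (-j + z)/(12*j^2 + 8*j*z + z^2)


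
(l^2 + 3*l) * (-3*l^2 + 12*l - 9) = -3*l^4 + 3*l^3 + 27*l^2 - 27*l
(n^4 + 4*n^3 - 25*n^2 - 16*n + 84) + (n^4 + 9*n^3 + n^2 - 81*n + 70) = 2*n^4 + 13*n^3 - 24*n^2 - 97*n + 154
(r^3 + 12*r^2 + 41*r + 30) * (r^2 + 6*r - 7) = r^5 + 18*r^4 + 106*r^3 + 192*r^2 - 107*r - 210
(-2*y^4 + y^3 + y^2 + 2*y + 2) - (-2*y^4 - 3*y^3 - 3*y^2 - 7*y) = 4*y^3 + 4*y^2 + 9*y + 2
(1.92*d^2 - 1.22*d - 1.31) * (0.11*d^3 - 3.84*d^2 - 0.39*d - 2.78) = 0.2112*d^5 - 7.507*d^4 + 3.7919*d^3 + 0.168600000000001*d^2 + 3.9025*d + 3.6418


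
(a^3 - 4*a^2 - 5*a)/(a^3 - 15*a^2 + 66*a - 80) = a*(a + 1)/(a^2 - 10*a + 16)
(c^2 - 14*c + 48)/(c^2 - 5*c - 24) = (c - 6)/(c + 3)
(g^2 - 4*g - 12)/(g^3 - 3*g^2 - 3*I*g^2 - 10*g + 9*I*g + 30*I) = (g - 6)/(g^2 - g*(5 + 3*I) + 15*I)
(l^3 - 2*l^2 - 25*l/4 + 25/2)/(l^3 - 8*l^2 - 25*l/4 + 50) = (l - 2)/(l - 8)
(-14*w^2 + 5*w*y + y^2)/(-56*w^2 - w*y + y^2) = (-2*w + y)/(-8*w + y)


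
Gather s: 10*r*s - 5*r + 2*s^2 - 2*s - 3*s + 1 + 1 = -5*r + 2*s^2 + s*(10*r - 5) + 2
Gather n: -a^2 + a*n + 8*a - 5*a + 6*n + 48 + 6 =-a^2 + 3*a + n*(a + 6) + 54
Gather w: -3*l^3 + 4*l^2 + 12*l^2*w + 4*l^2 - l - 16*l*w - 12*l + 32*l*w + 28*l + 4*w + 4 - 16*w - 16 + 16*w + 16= -3*l^3 + 8*l^2 + 15*l + w*(12*l^2 + 16*l + 4) + 4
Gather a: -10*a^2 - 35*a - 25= -10*a^2 - 35*a - 25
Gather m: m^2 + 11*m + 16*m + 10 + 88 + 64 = m^2 + 27*m + 162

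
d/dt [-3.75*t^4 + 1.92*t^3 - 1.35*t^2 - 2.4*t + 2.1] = -15.0*t^3 + 5.76*t^2 - 2.7*t - 2.4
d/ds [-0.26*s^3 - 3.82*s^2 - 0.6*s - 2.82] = -0.78*s^2 - 7.64*s - 0.6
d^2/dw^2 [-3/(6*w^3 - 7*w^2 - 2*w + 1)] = 6*((18*w - 7)*(6*w^3 - 7*w^2 - 2*w + 1) - 4*(-9*w^2 + 7*w + 1)^2)/(6*w^3 - 7*w^2 - 2*w + 1)^3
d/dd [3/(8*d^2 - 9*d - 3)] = 3*(9 - 16*d)/(-8*d^2 + 9*d + 3)^2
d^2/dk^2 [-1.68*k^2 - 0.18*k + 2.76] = -3.36000000000000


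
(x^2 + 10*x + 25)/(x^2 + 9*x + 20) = (x + 5)/(x + 4)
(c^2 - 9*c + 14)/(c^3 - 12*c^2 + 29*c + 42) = (c - 2)/(c^2 - 5*c - 6)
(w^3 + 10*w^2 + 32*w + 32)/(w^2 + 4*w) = w + 6 + 8/w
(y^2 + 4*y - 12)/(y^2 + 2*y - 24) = (y - 2)/(y - 4)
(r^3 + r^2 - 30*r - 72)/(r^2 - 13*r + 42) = (r^2 + 7*r + 12)/(r - 7)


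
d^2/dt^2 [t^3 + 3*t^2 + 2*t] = 6*t + 6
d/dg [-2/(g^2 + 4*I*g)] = 4*(g + 2*I)/(g^2*(g + 4*I)^2)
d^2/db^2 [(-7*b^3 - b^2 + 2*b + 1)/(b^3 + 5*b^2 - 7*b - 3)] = 2*(34*b^6 - 141*b^5 - 111*b^4 - 400*b^3 - 396*b^2 - 195*b + 13)/(b^9 + 15*b^8 + 54*b^7 - 94*b^6 - 468*b^5 + 636*b^4 + 314*b^3 - 306*b^2 - 189*b - 27)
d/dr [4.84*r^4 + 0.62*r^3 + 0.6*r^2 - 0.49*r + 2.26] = 19.36*r^3 + 1.86*r^2 + 1.2*r - 0.49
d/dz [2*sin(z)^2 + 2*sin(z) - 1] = 2*sin(2*z) + 2*cos(z)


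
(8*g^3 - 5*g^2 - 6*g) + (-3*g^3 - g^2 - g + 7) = 5*g^3 - 6*g^2 - 7*g + 7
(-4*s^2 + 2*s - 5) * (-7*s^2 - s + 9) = 28*s^4 - 10*s^3 - 3*s^2 + 23*s - 45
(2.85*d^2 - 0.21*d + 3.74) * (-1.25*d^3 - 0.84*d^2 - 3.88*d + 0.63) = -3.5625*d^5 - 2.1315*d^4 - 15.5566*d^3 - 0.5313*d^2 - 14.6435*d + 2.3562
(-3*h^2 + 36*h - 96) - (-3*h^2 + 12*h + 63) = 24*h - 159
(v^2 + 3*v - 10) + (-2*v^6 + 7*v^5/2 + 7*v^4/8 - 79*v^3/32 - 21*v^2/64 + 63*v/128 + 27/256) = -2*v^6 + 7*v^5/2 + 7*v^4/8 - 79*v^3/32 + 43*v^2/64 + 447*v/128 - 2533/256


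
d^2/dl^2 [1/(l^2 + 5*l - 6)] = 2*(-l^2 - 5*l + (2*l + 5)^2 + 6)/(l^2 + 5*l - 6)^3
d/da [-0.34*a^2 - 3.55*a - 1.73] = -0.68*a - 3.55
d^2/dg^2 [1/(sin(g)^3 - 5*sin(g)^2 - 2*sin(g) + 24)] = (-9*sin(g)^6 + 55*sin(g)^5 - 84*sin(g)^4 + 106*sin(g)^3 - 346*sin(g)^2 - 132*sin(g) + 248)/(sin(g)^3 - 5*sin(g)^2 - 2*sin(g) + 24)^3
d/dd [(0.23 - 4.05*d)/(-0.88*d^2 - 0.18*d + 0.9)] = (-3.564*d^2 + 0.4048*d - 3.6036)/(0.7744*d^4 + 0.3168*d^3 - 1.5516*d^2 - 0.324*d + 0.81)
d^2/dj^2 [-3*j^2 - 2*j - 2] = -6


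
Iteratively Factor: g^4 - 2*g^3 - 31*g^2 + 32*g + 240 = (g + 3)*(g^3 - 5*g^2 - 16*g + 80) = (g - 4)*(g + 3)*(g^2 - g - 20) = (g - 5)*(g - 4)*(g + 3)*(g + 4)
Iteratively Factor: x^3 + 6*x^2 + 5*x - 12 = (x + 4)*(x^2 + 2*x - 3) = (x - 1)*(x + 4)*(x + 3)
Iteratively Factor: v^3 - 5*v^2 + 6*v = (v - 2)*(v^2 - 3*v) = (v - 3)*(v - 2)*(v)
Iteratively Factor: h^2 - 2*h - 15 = (h + 3)*(h - 5)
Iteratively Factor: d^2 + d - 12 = (d - 3)*(d + 4)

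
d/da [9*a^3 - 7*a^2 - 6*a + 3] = 27*a^2 - 14*a - 6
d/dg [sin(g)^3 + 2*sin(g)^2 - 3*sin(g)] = 4*sin(g)*cos(g) - 3*cos(g)^3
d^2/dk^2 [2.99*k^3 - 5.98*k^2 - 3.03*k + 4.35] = 17.94*k - 11.96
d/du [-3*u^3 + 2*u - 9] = 2 - 9*u^2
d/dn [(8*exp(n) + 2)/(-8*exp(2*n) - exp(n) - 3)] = 2*((4*exp(n) + 1)*(16*exp(n) + 1) - 32*exp(2*n) - 4*exp(n) - 12)*exp(n)/(8*exp(2*n) + exp(n) + 3)^2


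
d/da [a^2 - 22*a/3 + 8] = 2*a - 22/3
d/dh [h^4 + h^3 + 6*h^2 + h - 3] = 4*h^3 + 3*h^2 + 12*h + 1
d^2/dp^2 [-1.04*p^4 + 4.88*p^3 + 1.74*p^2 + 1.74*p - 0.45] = -12.48*p^2 + 29.28*p + 3.48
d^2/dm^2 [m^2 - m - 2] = 2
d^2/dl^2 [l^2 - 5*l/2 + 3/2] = 2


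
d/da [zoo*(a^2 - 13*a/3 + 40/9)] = zoo*(a + 1)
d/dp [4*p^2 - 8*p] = 8*p - 8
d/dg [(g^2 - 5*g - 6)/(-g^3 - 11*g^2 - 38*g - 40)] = (g^4 - 10*g^3 - 111*g^2 - 212*g - 28)/(g^6 + 22*g^5 + 197*g^4 + 916*g^3 + 2324*g^2 + 3040*g + 1600)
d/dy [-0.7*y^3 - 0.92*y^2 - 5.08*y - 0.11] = -2.1*y^2 - 1.84*y - 5.08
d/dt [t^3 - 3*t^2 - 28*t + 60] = 3*t^2 - 6*t - 28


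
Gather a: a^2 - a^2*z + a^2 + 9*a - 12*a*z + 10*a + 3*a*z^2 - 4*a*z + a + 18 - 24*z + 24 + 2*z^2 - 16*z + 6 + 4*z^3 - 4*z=a^2*(2 - z) + a*(3*z^2 - 16*z + 20) + 4*z^3 + 2*z^2 - 44*z + 48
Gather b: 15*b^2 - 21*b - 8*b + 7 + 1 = 15*b^2 - 29*b + 8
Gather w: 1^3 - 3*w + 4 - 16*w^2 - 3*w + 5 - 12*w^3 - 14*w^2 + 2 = -12*w^3 - 30*w^2 - 6*w + 12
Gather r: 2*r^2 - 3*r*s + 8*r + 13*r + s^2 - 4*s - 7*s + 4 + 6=2*r^2 + r*(21 - 3*s) + s^2 - 11*s + 10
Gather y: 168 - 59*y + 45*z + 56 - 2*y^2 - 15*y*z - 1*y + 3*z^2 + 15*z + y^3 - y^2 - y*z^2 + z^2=y^3 - 3*y^2 + y*(-z^2 - 15*z - 60) + 4*z^2 + 60*z + 224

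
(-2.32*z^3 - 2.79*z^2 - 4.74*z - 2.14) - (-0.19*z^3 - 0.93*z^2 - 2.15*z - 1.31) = -2.13*z^3 - 1.86*z^2 - 2.59*z - 0.83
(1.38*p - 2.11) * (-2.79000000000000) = 5.8869 - 3.8502*p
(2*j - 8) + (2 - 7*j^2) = -7*j^2 + 2*j - 6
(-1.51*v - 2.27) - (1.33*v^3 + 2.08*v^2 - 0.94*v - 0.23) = -1.33*v^3 - 2.08*v^2 - 0.57*v - 2.04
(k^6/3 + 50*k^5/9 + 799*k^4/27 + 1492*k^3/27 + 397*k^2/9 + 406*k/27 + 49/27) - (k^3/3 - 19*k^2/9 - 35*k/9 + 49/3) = k^6/3 + 50*k^5/9 + 799*k^4/27 + 1483*k^3/27 + 416*k^2/9 + 511*k/27 - 392/27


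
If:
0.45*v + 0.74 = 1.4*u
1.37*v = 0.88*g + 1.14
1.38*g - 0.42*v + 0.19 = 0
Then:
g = 0.14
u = 0.83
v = 0.92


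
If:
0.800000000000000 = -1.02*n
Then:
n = -0.78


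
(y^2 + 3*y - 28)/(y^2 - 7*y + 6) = (y^2 + 3*y - 28)/(y^2 - 7*y + 6)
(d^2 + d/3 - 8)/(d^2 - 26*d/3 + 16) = (d + 3)/(d - 6)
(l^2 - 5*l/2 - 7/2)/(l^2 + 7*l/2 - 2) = (2*l^2 - 5*l - 7)/(2*l^2 + 7*l - 4)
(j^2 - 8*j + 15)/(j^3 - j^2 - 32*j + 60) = (j - 3)/(j^2 + 4*j - 12)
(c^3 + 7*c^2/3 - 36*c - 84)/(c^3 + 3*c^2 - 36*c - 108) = (c + 7/3)/(c + 3)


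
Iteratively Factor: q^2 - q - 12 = (q + 3)*(q - 4)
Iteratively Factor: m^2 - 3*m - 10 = (m - 5)*(m + 2)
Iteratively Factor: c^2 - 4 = (c + 2)*(c - 2)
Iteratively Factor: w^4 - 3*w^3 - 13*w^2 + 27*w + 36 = (w - 3)*(w^3 - 13*w - 12) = (w - 3)*(w + 1)*(w^2 - w - 12) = (w - 3)*(w + 1)*(w + 3)*(w - 4)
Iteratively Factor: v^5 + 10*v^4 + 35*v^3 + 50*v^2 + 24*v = (v + 4)*(v^4 + 6*v^3 + 11*v^2 + 6*v) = (v + 1)*(v + 4)*(v^3 + 5*v^2 + 6*v) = v*(v + 1)*(v + 4)*(v^2 + 5*v + 6) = v*(v + 1)*(v + 3)*(v + 4)*(v + 2)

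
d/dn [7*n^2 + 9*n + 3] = 14*n + 9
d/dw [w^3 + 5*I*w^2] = w*(3*w + 10*I)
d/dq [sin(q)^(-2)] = -2*cos(q)/sin(q)^3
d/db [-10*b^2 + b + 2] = 1 - 20*b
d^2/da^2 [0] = 0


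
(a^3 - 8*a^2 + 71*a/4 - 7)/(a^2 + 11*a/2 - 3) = (a^2 - 15*a/2 + 14)/(a + 6)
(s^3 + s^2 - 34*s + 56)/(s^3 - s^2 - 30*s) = (-s^3 - s^2 + 34*s - 56)/(s*(-s^2 + s + 30))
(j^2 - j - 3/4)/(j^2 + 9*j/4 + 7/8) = 2*(2*j - 3)/(4*j + 7)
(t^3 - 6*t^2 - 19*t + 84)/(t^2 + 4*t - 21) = (t^2 - 3*t - 28)/(t + 7)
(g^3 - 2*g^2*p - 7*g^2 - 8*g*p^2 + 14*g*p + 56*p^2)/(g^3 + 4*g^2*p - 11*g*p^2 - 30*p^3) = (-g^2 + 4*g*p + 7*g - 28*p)/(-g^2 - 2*g*p + 15*p^2)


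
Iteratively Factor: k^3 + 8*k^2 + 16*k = (k + 4)*(k^2 + 4*k) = k*(k + 4)*(k + 4)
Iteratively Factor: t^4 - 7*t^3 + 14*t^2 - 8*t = (t - 2)*(t^3 - 5*t^2 + 4*t) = (t - 4)*(t - 2)*(t^2 - t) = t*(t - 4)*(t - 2)*(t - 1)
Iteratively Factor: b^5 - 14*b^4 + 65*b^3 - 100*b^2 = (b - 5)*(b^4 - 9*b^3 + 20*b^2) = b*(b - 5)*(b^3 - 9*b^2 + 20*b) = b*(b - 5)*(b - 4)*(b^2 - 5*b) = b*(b - 5)^2*(b - 4)*(b)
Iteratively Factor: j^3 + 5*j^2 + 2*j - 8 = (j + 4)*(j^2 + j - 2) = (j - 1)*(j + 4)*(j + 2)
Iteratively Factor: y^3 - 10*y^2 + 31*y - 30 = (y - 5)*(y^2 - 5*y + 6) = (y - 5)*(y - 3)*(y - 2)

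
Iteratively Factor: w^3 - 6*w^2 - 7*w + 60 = (w + 3)*(w^2 - 9*w + 20) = (w - 4)*(w + 3)*(w - 5)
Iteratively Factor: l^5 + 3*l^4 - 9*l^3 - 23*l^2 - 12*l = (l + 1)*(l^4 + 2*l^3 - 11*l^2 - 12*l) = (l + 1)^2*(l^3 + l^2 - 12*l) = l*(l + 1)^2*(l^2 + l - 12) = l*(l + 1)^2*(l + 4)*(l - 3)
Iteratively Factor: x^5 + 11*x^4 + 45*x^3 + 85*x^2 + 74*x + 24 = (x + 1)*(x^4 + 10*x^3 + 35*x^2 + 50*x + 24) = (x + 1)^2*(x^3 + 9*x^2 + 26*x + 24) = (x + 1)^2*(x + 4)*(x^2 + 5*x + 6) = (x + 1)^2*(x + 2)*(x + 4)*(x + 3)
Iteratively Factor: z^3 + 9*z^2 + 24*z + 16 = (z + 4)*(z^2 + 5*z + 4) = (z + 4)^2*(z + 1)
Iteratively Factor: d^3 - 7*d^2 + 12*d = (d - 4)*(d^2 - 3*d) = d*(d - 4)*(d - 3)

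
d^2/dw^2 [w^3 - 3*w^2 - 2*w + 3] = 6*w - 6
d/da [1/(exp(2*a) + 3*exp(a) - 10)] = (-2*exp(a) - 3)*exp(a)/(exp(2*a) + 3*exp(a) - 10)^2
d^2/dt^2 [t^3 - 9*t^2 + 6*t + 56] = 6*t - 18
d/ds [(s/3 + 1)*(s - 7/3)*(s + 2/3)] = s^2 + 8*s/9 - 59/27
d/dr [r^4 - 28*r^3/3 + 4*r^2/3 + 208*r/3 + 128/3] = 4*r^3 - 28*r^2 + 8*r/3 + 208/3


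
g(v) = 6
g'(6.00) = 0.00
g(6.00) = 6.00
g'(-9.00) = 0.00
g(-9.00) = 6.00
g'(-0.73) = 0.00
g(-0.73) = 6.00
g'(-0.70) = 0.00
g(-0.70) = 6.00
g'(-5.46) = 0.00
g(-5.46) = 6.00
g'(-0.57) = 0.00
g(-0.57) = 6.00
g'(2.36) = 0.00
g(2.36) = 6.00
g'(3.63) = 0.00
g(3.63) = 6.00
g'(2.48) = 0.00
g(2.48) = 6.00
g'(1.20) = 0.00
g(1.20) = 6.00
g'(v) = 0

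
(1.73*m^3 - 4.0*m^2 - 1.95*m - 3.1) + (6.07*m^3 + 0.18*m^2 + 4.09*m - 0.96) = 7.8*m^3 - 3.82*m^2 + 2.14*m - 4.06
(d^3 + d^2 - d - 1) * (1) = d^3 + d^2 - d - 1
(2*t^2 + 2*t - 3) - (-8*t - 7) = 2*t^2 + 10*t + 4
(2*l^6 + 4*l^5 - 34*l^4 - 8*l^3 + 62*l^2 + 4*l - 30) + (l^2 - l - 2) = 2*l^6 + 4*l^5 - 34*l^4 - 8*l^3 + 63*l^2 + 3*l - 32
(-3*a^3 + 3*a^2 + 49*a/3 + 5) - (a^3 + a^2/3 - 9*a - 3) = -4*a^3 + 8*a^2/3 + 76*a/3 + 8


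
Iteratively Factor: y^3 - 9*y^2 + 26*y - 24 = (y - 2)*(y^2 - 7*y + 12) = (y - 3)*(y - 2)*(y - 4)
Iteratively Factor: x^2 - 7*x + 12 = (x - 3)*(x - 4)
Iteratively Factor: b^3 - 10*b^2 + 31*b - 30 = (b - 3)*(b^2 - 7*b + 10) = (b - 3)*(b - 2)*(b - 5)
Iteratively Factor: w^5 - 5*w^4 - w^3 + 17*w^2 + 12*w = (w - 4)*(w^4 - w^3 - 5*w^2 - 3*w) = (w - 4)*(w + 1)*(w^3 - 2*w^2 - 3*w) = (w - 4)*(w - 3)*(w + 1)*(w^2 + w) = (w - 4)*(w - 3)*(w + 1)^2*(w)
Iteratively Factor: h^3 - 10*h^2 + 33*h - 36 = (h - 4)*(h^2 - 6*h + 9) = (h - 4)*(h - 3)*(h - 3)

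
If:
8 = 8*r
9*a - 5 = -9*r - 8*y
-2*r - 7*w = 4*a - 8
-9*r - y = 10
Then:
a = 148/9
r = 1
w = -538/63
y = -19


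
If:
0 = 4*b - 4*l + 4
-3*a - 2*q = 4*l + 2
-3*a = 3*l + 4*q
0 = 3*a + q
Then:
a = -2/9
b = -5/3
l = -2/3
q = 2/3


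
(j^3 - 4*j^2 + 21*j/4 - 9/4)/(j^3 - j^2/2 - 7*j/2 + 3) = (j - 3/2)/(j + 2)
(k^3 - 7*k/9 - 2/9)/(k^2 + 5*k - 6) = (k^2 + k + 2/9)/(k + 6)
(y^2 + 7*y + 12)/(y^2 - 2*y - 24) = (y + 3)/(y - 6)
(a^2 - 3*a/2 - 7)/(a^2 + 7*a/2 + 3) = (2*a - 7)/(2*a + 3)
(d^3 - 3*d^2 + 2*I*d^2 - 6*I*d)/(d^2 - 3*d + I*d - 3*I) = d*(d + 2*I)/(d + I)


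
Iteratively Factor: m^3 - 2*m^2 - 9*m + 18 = (m + 3)*(m^2 - 5*m + 6) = (m - 3)*(m + 3)*(m - 2)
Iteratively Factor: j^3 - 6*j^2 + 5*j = (j - 5)*(j^2 - j) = (j - 5)*(j - 1)*(j)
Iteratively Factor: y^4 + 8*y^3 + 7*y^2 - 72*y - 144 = (y + 4)*(y^3 + 4*y^2 - 9*y - 36) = (y + 3)*(y + 4)*(y^2 + y - 12) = (y - 3)*(y + 3)*(y + 4)*(y + 4)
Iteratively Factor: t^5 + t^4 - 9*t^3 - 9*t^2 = (t)*(t^4 + t^3 - 9*t^2 - 9*t) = t*(t + 3)*(t^3 - 2*t^2 - 3*t) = t*(t + 1)*(t + 3)*(t^2 - 3*t) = t*(t - 3)*(t + 1)*(t + 3)*(t)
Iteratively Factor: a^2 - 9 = (a + 3)*(a - 3)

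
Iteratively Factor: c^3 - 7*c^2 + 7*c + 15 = (c - 5)*(c^2 - 2*c - 3) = (c - 5)*(c + 1)*(c - 3)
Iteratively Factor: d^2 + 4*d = (d + 4)*(d)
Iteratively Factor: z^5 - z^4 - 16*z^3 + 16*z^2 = (z)*(z^4 - z^3 - 16*z^2 + 16*z) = z*(z - 1)*(z^3 - 16*z) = z*(z - 4)*(z - 1)*(z^2 + 4*z) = z*(z - 4)*(z - 1)*(z + 4)*(z)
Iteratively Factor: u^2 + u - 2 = (u - 1)*(u + 2)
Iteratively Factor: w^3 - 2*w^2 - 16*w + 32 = (w - 4)*(w^2 + 2*w - 8) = (w - 4)*(w + 4)*(w - 2)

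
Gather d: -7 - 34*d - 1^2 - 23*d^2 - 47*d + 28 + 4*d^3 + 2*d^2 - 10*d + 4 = 4*d^3 - 21*d^2 - 91*d + 24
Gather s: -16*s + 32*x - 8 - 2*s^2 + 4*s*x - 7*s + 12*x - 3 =-2*s^2 + s*(4*x - 23) + 44*x - 11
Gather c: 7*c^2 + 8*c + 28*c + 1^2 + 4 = 7*c^2 + 36*c + 5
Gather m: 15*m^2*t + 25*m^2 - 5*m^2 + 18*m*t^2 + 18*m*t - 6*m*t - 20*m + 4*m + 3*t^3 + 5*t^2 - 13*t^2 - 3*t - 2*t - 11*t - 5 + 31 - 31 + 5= m^2*(15*t + 20) + m*(18*t^2 + 12*t - 16) + 3*t^3 - 8*t^2 - 16*t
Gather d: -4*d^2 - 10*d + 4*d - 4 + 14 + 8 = -4*d^2 - 6*d + 18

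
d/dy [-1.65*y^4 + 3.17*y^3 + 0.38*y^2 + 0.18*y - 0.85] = -6.6*y^3 + 9.51*y^2 + 0.76*y + 0.18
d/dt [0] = 0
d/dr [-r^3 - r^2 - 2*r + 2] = -3*r^2 - 2*r - 2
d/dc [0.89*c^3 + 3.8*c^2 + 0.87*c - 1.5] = 2.67*c^2 + 7.6*c + 0.87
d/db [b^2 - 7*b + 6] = 2*b - 7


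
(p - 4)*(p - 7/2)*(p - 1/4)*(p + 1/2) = p^4 - 29*p^3/4 + 12*p^2 + 71*p/16 - 7/4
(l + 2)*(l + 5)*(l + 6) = l^3 + 13*l^2 + 52*l + 60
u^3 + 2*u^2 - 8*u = u*(u - 2)*(u + 4)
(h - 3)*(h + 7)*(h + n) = h^3 + h^2*n + 4*h^2 + 4*h*n - 21*h - 21*n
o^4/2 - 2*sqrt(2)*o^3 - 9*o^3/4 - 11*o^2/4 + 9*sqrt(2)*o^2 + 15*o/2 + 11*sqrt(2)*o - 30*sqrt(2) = (o/2 + 1)*(o - 5)*(o - 3/2)*(o - 4*sqrt(2))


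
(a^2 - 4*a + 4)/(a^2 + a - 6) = (a - 2)/(a + 3)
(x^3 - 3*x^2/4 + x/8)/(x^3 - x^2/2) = (x - 1/4)/x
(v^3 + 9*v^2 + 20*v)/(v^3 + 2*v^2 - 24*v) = (v^2 + 9*v + 20)/(v^2 + 2*v - 24)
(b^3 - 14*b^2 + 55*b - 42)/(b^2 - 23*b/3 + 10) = 3*(b^2 - 8*b + 7)/(3*b - 5)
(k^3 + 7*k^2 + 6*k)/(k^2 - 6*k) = (k^2 + 7*k + 6)/(k - 6)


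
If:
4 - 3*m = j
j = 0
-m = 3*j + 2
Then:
No Solution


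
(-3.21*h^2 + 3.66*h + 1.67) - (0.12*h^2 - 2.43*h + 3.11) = -3.33*h^2 + 6.09*h - 1.44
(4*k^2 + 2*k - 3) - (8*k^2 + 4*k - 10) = -4*k^2 - 2*k + 7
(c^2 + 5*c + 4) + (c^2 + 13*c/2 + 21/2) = 2*c^2 + 23*c/2 + 29/2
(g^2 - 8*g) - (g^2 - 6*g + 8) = -2*g - 8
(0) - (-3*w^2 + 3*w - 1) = 3*w^2 - 3*w + 1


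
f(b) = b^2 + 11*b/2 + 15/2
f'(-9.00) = -12.50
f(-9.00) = 39.00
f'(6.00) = 17.50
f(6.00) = 76.50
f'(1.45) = 8.40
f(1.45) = 17.58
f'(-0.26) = 4.98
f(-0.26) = 6.14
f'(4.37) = 14.24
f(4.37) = 50.63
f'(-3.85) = -2.20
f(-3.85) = 1.15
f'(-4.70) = -3.90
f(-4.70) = 3.74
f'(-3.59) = -1.68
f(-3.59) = 0.64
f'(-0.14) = 5.22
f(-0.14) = 6.75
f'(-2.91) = -0.32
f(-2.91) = -0.04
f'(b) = 2*b + 11/2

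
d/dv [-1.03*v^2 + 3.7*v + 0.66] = 3.7 - 2.06*v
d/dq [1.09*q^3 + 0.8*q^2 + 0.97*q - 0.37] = 3.27*q^2 + 1.6*q + 0.97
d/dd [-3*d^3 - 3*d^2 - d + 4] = -9*d^2 - 6*d - 1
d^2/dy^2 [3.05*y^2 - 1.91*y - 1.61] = 6.10000000000000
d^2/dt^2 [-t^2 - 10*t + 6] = -2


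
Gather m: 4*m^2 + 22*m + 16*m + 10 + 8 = 4*m^2 + 38*m + 18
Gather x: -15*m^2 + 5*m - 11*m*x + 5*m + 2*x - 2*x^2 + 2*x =-15*m^2 + 10*m - 2*x^2 + x*(4 - 11*m)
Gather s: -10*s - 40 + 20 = -10*s - 20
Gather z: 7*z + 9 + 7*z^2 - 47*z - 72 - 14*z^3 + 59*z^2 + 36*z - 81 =-14*z^3 + 66*z^2 - 4*z - 144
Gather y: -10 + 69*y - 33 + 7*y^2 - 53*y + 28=7*y^2 + 16*y - 15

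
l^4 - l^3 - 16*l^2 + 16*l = l*(l - 4)*(l - 1)*(l + 4)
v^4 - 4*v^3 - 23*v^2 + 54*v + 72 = (v - 6)*(v - 3)*(v + 1)*(v + 4)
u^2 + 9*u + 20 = (u + 4)*(u + 5)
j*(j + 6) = j^2 + 6*j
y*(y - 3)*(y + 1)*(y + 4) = y^4 + 2*y^3 - 11*y^2 - 12*y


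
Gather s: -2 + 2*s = 2*s - 2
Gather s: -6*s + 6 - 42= -6*s - 36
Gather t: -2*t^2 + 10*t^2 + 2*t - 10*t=8*t^2 - 8*t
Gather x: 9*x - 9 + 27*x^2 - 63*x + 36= 27*x^2 - 54*x + 27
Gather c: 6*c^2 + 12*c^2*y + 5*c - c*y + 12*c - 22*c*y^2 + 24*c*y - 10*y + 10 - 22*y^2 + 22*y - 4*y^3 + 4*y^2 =c^2*(12*y + 6) + c*(-22*y^2 + 23*y + 17) - 4*y^3 - 18*y^2 + 12*y + 10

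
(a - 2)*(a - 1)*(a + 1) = a^3 - 2*a^2 - a + 2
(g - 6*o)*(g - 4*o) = g^2 - 10*g*o + 24*o^2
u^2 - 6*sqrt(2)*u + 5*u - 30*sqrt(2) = (u + 5)*(u - 6*sqrt(2))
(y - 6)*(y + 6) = y^2 - 36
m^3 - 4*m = m*(m - 2)*(m + 2)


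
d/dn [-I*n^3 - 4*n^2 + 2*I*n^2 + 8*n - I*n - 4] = -3*I*n^2 - 4*n*(2 - I) + 8 - I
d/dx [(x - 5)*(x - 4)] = 2*x - 9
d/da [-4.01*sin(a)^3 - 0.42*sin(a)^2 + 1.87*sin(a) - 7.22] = (-12.03*sin(a)^2 - 0.84*sin(a) + 1.87)*cos(a)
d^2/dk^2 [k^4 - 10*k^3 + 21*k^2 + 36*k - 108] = 12*k^2 - 60*k + 42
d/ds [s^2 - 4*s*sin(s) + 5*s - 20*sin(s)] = -4*s*cos(s) + 2*s - 4*sin(s) - 20*cos(s) + 5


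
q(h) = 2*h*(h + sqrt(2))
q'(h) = 4*h + 2*sqrt(2)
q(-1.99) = 2.29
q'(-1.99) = -5.13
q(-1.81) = 1.43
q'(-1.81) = -4.41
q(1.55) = 9.19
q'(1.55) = 9.03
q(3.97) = 42.75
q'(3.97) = 18.71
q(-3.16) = 11.03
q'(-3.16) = -9.81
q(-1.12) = -0.66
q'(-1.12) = -1.65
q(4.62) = 55.76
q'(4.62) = 21.31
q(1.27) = 6.82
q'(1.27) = 7.91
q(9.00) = 187.46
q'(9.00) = 38.83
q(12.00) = 321.94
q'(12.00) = 50.83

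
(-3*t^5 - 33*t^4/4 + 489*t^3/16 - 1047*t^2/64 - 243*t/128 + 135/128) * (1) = -3*t^5 - 33*t^4/4 + 489*t^3/16 - 1047*t^2/64 - 243*t/128 + 135/128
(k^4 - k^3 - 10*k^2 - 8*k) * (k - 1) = k^5 - 2*k^4 - 9*k^3 + 2*k^2 + 8*k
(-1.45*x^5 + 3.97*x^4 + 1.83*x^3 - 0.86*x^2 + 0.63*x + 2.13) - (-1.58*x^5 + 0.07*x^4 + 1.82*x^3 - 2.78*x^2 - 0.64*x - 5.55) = 0.13*x^5 + 3.9*x^4 + 0.01*x^3 + 1.92*x^2 + 1.27*x + 7.68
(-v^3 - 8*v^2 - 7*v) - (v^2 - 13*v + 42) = -v^3 - 9*v^2 + 6*v - 42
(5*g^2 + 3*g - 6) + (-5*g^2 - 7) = 3*g - 13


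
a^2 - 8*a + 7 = (a - 7)*(a - 1)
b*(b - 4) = b^2 - 4*b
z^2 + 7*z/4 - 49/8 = (z - 7/4)*(z + 7/2)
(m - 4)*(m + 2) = m^2 - 2*m - 8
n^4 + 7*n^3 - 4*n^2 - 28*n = n*(n - 2)*(n + 2)*(n + 7)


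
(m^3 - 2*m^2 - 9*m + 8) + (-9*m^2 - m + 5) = m^3 - 11*m^2 - 10*m + 13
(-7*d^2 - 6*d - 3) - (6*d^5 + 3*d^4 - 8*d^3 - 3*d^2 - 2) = -6*d^5 - 3*d^4 + 8*d^3 - 4*d^2 - 6*d - 1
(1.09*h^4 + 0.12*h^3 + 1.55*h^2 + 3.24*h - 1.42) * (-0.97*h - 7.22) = -1.0573*h^5 - 7.9862*h^4 - 2.3699*h^3 - 14.3338*h^2 - 22.0154*h + 10.2524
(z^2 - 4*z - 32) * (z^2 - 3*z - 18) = z^4 - 7*z^3 - 38*z^2 + 168*z + 576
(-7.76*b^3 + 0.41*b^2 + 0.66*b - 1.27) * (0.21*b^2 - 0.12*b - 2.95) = -1.6296*b^5 + 1.0173*b^4 + 22.9814*b^3 - 1.5554*b^2 - 1.7946*b + 3.7465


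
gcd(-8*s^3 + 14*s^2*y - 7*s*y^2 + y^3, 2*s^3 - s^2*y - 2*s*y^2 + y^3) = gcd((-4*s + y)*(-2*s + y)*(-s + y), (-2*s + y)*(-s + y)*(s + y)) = 2*s^2 - 3*s*y + y^2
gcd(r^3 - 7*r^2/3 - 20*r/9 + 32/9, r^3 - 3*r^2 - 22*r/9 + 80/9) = r - 8/3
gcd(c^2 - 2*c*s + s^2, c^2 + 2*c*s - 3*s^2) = -c + s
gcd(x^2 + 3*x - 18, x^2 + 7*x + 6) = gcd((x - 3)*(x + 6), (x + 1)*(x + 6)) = x + 6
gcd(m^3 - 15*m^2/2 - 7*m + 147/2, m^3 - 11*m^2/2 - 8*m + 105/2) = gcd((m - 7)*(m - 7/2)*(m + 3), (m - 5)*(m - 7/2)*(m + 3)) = m^2 - m/2 - 21/2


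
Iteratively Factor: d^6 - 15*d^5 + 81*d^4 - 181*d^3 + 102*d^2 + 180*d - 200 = (d + 1)*(d^5 - 16*d^4 + 97*d^3 - 278*d^2 + 380*d - 200) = (d - 5)*(d + 1)*(d^4 - 11*d^3 + 42*d^2 - 68*d + 40) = (d - 5)*(d - 2)*(d + 1)*(d^3 - 9*d^2 + 24*d - 20) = (d - 5)*(d - 2)^2*(d + 1)*(d^2 - 7*d + 10) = (d - 5)*(d - 2)^3*(d + 1)*(d - 5)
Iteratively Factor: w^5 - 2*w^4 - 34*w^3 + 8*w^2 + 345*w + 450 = (w - 5)*(w^4 + 3*w^3 - 19*w^2 - 87*w - 90) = (w - 5)^2*(w^3 + 8*w^2 + 21*w + 18) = (w - 5)^2*(w + 3)*(w^2 + 5*w + 6) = (w - 5)^2*(w + 2)*(w + 3)*(w + 3)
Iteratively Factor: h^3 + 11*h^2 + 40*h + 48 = (h + 4)*(h^2 + 7*h + 12) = (h + 3)*(h + 4)*(h + 4)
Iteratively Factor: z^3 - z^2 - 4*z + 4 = (z - 1)*(z^2 - 4) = (z - 1)*(z + 2)*(z - 2)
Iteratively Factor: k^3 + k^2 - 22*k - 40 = (k - 5)*(k^2 + 6*k + 8) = (k - 5)*(k + 2)*(k + 4)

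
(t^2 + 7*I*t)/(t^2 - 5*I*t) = (t + 7*I)/(t - 5*I)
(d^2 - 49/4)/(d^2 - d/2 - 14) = (d - 7/2)/(d - 4)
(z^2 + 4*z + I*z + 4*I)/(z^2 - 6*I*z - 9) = (z^2 + z*(4 + I) + 4*I)/(z^2 - 6*I*z - 9)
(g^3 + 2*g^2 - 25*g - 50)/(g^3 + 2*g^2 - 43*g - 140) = (g^2 - 3*g - 10)/(g^2 - 3*g - 28)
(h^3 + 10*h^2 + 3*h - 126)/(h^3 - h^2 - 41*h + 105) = (h + 6)/(h - 5)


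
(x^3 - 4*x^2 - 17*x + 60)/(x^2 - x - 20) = x - 3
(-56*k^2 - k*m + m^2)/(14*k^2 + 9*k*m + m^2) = (-8*k + m)/(2*k + m)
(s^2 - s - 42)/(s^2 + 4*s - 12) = (s - 7)/(s - 2)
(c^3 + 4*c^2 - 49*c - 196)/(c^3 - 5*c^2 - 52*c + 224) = (c^2 - 3*c - 28)/(c^2 - 12*c + 32)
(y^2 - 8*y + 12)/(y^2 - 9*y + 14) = (y - 6)/(y - 7)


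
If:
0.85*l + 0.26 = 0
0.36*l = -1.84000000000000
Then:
No Solution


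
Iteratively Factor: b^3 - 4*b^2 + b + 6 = (b - 2)*(b^2 - 2*b - 3) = (b - 3)*(b - 2)*(b + 1)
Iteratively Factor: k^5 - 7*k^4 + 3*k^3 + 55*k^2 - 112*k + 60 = (k - 2)*(k^4 - 5*k^3 - 7*k^2 + 41*k - 30) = (k - 2)^2*(k^3 - 3*k^2 - 13*k + 15) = (k - 2)^2*(k - 1)*(k^2 - 2*k - 15) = (k - 2)^2*(k - 1)*(k + 3)*(k - 5)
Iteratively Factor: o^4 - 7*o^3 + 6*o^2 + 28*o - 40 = (o - 2)*(o^3 - 5*o^2 - 4*o + 20) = (o - 2)^2*(o^2 - 3*o - 10) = (o - 2)^2*(o + 2)*(o - 5)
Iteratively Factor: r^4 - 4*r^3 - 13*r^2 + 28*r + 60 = (r - 5)*(r^3 + r^2 - 8*r - 12) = (r - 5)*(r + 2)*(r^2 - r - 6) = (r - 5)*(r + 2)^2*(r - 3)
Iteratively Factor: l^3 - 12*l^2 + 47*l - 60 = (l - 3)*(l^2 - 9*l + 20) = (l - 4)*(l - 3)*(l - 5)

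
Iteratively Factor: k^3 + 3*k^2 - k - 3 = (k - 1)*(k^2 + 4*k + 3) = (k - 1)*(k + 1)*(k + 3)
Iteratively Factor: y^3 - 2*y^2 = (y)*(y^2 - 2*y) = y*(y - 2)*(y)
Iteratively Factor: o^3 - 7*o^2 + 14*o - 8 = (o - 2)*(o^2 - 5*o + 4) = (o - 2)*(o - 1)*(o - 4)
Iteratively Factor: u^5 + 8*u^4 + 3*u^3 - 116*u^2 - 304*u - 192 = (u + 1)*(u^4 + 7*u^3 - 4*u^2 - 112*u - 192) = (u - 4)*(u + 1)*(u^3 + 11*u^2 + 40*u + 48) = (u - 4)*(u + 1)*(u + 4)*(u^2 + 7*u + 12) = (u - 4)*(u + 1)*(u + 3)*(u + 4)*(u + 4)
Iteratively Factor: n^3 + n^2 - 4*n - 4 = (n + 1)*(n^2 - 4) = (n + 1)*(n + 2)*(n - 2)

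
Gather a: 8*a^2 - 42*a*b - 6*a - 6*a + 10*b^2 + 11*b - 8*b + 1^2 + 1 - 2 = 8*a^2 + a*(-42*b - 12) + 10*b^2 + 3*b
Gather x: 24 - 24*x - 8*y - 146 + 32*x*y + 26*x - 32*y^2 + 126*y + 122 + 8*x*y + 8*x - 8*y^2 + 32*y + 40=x*(40*y + 10) - 40*y^2 + 150*y + 40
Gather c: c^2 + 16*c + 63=c^2 + 16*c + 63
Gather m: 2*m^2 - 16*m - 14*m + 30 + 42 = 2*m^2 - 30*m + 72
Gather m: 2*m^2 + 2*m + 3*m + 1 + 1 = 2*m^2 + 5*m + 2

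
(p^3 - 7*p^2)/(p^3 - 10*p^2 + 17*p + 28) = p^2/(p^2 - 3*p - 4)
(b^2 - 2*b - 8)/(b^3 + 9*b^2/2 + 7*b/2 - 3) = 2*(b - 4)/(2*b^2 + 5*b - 3)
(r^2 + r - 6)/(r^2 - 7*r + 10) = (r + 3)/(r - 5)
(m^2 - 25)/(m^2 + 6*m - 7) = (m^2 - 25)/(m^2 + 6*m - 7)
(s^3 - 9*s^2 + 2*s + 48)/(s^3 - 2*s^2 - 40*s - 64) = (s - 3)/(s + 4)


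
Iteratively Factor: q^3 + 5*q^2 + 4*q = (q + 1)*(q^2 + 4*q) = (q + 1)*(q + 4)*(q)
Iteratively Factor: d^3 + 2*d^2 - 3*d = (d + 3)*(d^2 - d) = (d - 1)*(d + 3)*(d)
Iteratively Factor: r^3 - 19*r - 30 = (r + 3)*(r^2 - 3*r - 10) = (r + 2)*(r + 3)*(r - 5)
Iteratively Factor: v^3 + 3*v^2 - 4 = (v + 2)*(v^2 + v - 2) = (v + 2)^2*(v - 1)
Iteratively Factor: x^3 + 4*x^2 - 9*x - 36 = (x + 4)*(x^2 - 9) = (x - 3)*(x + 4)*(x + 3)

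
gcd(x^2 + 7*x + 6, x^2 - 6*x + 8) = 1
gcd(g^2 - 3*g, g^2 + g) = g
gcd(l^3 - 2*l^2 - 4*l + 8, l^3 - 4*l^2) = 1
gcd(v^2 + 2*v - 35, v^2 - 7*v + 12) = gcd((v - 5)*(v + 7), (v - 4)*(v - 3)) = 1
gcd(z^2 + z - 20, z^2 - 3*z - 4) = z - 4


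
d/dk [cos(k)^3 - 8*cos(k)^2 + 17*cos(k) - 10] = (-3*cos(k)^2 + 16*cos(k) - 17)*sin(k)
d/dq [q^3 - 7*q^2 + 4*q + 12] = 3*q^2 - 14*q + 4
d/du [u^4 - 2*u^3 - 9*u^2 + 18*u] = 4*u^3 - 6*u^2 - 18*u + 18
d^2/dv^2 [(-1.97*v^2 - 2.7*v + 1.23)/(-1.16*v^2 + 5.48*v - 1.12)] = (32.312032*v^3 - 25.287072*v^2 + 25.866144*v - 32.593376)/(1.560896*v^6 - 22.121664*v^5 + 109.027008*v^4 - 207.284288*v^3 + 105.267456*v^2 - 20.622336*v + 1.404928)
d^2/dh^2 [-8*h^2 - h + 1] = -16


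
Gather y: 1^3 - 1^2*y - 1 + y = 0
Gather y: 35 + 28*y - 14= 28*y + 21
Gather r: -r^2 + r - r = -r^2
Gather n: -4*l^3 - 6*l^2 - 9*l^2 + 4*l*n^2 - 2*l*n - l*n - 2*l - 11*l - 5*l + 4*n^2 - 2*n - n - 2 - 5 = -4*l^3 - 15*l^2 - 18*l + n^2*(4*l + 4) + n*(-3*l - 3) - 7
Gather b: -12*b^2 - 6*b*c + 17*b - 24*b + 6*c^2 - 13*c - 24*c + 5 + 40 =-12*b^2 + b*(-6*c - 7) + 6*c^2 - 37*c + 45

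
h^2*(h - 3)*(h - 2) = h^4 - 5*h^3 + 6*h^2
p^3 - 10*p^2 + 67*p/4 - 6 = (p - 8)*(p - 3/2)*(p - 1/2)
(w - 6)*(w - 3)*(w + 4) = w^3 - 5*w^2 - 18*w + 72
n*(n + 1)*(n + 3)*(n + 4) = n^4 + 8*n^3 + 19*n^2 + 12*n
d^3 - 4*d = d*(d - 2)*(d + 2)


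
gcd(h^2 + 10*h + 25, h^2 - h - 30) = h + 5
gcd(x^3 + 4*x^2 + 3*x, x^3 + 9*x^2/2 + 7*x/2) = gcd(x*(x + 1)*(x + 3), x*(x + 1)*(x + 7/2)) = x^2 + x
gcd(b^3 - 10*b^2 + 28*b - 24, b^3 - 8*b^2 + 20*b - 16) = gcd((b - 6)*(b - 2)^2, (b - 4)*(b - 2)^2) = b^2 - 4*b + 4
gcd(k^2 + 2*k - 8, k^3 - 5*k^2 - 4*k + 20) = k - 2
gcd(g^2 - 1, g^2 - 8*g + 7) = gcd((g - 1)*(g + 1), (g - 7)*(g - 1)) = g - 1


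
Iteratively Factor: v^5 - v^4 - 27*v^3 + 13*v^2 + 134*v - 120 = (v - 1)*(v^4 - 27*v^2 - 14*v + 120) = (v - 5)*(v - 1)*(v^3 + 5*v^2 - 2*v - 24) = (v - 5)*(v - 1)*(v + 3)*(v^2 + 2*v - 8) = (v - 5)*(v - 1)*(v + 3)*(v + 4)*(v - 2)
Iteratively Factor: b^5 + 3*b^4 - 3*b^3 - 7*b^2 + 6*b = (b + 2)*(b^4 + b^3 - 5*b^2 + 3*b) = (b - 1)*(b + 2)*(b^3 + 2*b^2 - 3*b) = (b - 1)^2*(b + 2)*(b^2 + 3*b) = b*(b - 1)^2*(b + 2)*(b + 3)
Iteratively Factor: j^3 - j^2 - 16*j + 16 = (j - 4)*(j^2 + 3*j - 4) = (j - 4)*(j - 1)*(j + 4)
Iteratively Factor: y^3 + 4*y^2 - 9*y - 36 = (y - 3)*(y^2 + 7*y + 12) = (y - 3)*(y + 3)*(y + 4)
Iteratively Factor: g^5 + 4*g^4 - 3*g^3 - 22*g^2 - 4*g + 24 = (g + 3)*(g^4 + g^3 - 6*g^2 - 4*g + 8) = (g + 2)*(g + 3)*(g^3 - g^2 - 4*g + 4) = (g + 2)^2*(g + 3)*(g^2 - 3*g + 2) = (g - 2)*(g + 2)^2*(g + 3)*(g - 1)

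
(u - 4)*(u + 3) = u^2 - u - 12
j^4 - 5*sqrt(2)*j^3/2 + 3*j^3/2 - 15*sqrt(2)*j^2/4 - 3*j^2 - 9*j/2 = j*(j + 3/2)*(j - 3*sqrt(2))*(j + sqrt(2)/2)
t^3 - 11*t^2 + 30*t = t*(t - 6)*(t - 5)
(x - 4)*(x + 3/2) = x^2 - 5*x/2 - 6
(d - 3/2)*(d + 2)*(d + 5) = d^3 + 11*d^2/2 - d/2 - 15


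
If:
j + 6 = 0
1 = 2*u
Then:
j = -6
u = 1/2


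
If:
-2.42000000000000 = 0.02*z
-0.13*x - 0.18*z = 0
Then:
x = 167.54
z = -121.00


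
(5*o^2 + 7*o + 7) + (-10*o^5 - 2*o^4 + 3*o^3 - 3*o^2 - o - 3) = -10*o^5 - 2*o^4 + 3*o^3 + 2*o^2 + 6*o + 4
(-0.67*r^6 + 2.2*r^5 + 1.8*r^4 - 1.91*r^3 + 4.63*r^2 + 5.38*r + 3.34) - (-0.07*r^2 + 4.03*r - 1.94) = -0.67*r^6 + 2.2*r^5 + 1.8*r^4 - 1.91*r^3 + 4.7*r^2 + 1.35*r + 5.28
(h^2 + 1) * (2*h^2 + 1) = 2*h^4 + 3*h^2 + 1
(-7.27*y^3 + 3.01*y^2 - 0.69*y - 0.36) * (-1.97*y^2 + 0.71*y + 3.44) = 14.3219*y^5 - 11.0914*y^4 - 21.5124*y^3 + 10.5737*y^2 - 2.6292*y - 1.2384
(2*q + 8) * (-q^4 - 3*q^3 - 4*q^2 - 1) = -2*q^5 - 14*q^4 - 32*q^3 - 32*q^2 - 2*q - 8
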